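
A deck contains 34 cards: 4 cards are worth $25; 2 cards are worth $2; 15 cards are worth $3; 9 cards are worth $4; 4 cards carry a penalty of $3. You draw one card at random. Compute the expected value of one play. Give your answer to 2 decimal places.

$5.09

E[payout] = (4/34)·25 + (2/34)·2 + (15/34)·3 + (9/34)·4 + (4/34)·(-3) = 173/34
≈ $5.09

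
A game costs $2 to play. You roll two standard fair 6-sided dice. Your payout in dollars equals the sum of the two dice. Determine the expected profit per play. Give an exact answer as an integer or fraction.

Distribution of the sum of the two dice: 2 w.p. 1/36, 3 w.p. 1/18, 4 w.p. 1/12, 5 w.p. 1/9, 6 w.p. 5/36, 7 w.p. 1/6, …
E[payout] = (1/36)·2 + (1/18)·3 + (1/12)·4 + (1/9)·5 + (5/36)·6 + (1/6)·7 + (5/36)·8 + (1/9)·9 + (1/12)·10 + (1/18)·11 + (1/36)·12 = 7
Expected profit = 7 − 2 = 5

$5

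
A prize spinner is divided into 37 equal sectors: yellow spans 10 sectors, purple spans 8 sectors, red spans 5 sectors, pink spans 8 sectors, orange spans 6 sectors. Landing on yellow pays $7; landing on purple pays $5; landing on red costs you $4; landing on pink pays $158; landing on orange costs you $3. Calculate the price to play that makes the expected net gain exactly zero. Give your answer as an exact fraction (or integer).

1336/37 dollars

E[payout] = (10/37)·7 + (8/37)·5 + (5/37)·(-4) + (8/37)·158 + (6/37)·(-3) = 1336/37
Fair fee = E[payout] = 1336/37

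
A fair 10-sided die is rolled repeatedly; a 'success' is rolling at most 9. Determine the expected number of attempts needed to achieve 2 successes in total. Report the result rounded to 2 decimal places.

By linearity (sum of 2 independent geometric waits), E[trials] = 2/p = 2/(9/10) = 20/9.
≈ 2.22

2.22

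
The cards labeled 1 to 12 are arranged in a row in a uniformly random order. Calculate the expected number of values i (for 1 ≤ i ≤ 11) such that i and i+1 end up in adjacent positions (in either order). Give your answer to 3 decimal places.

1.833

For each i ∈ {1,…,11}, let Xᵢ = 1 if i and i+1 are adjacent. P(Xᵢ=1) = 2·(12−1)!/12! = 2/12.
By linearity, E[ΣXᵢ] = (11)·(2/12) = 11/6.
≈ 1.833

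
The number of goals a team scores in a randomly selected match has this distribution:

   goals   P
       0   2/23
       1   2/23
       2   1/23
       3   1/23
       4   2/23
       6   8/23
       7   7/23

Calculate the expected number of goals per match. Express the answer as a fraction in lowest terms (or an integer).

E[X] = (2/23)·0 + (2/23)·1 + (1/23)·2 + (1/23)·3 + (2/23)·4 + (8/23)·6 + (7/23)·7
     = 112/23

112/23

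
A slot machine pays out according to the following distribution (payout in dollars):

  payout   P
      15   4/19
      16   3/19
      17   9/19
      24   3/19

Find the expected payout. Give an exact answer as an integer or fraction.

333/19 dollars

E[X] = (4/19)·15 + (3/19)·16 + (9/19)·17 + (3/19)·24
     = 333/19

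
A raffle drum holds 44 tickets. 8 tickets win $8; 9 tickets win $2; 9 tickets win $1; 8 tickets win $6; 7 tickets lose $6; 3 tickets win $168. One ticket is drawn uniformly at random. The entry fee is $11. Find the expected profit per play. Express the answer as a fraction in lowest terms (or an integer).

E[payout] = (8/44)·8 + (9/44)·2 + (9/44)·1 + (8/44)·6 + (7/44)·(-6) + (3/44)·168 = 601/44
Expected profit = 601/44 − 11 = 117/44

117/44 dollars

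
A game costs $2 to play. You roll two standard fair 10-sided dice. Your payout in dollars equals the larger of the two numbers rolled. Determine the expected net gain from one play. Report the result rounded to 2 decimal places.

$5.15

Distribution of the larger of the two numbers rolled: 1 w.p. 1/100, 2 w.p. 3/100, 3 w.p. 1/20, 4 w.p. 7/100, 5 w.p. 9/100, 6 w.p. 11/100, …
E[payout] = (1/100)·1 + (3/100)·2 + (1/20)·3 + (7/100)·4 + (9/100)·5 + (11/100)·6 + (13/100)·7 + (3/20)·8 + (17/100)·9 + (19/100)·10 = 143/20
Expected profit = 143/20 − 2 = 103/20 ≈ $5.15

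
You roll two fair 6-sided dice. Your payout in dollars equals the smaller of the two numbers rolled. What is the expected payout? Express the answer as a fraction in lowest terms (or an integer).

91/36 dollars

Distribution of the smaller of the two numbers rolled: 1 w.p. 11/36, 2 w.p. 1/4, 3 w.p. 7/36, 4 w.p. 5/36, 5 w.p. 1/12, 6 w.p. 1/36
E[payout] = (11/36)·1 + (1/4)·2 + (7/36)·3 + (5/36)·4 + (1/12)·5 + (1/36)·6 = 91/36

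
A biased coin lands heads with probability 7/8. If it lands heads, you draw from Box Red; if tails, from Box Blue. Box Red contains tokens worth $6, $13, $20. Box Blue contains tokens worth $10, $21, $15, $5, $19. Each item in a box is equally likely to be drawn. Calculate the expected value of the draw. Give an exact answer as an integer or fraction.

E[X | Box Red] = (6 + 13 + 20)/3 = 13
E[X | Box Blue] = (10 + 21 + 15 + 5 + 19)/5 = 14
E[X] = (7/8)·13 + (1/8)·14 = 105/8

105/8 dollars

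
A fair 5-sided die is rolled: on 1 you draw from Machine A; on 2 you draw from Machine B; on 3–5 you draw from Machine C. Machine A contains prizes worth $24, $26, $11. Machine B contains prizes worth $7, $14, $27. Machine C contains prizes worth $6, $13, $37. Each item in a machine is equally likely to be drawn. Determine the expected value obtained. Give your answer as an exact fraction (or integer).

277/15 dollars

E[X | Machine A] = (24 + 26 + 11)/3 = 61/3
E[X | Machine B] = (7 + 14 + 27)/3 = 16
E[X | Machine C] = (6 + 13 + 37)/3 = 56/3
E[X] = (1/5)·61/3 + (1/5)·16 + (3/5)·56/3 = 277/15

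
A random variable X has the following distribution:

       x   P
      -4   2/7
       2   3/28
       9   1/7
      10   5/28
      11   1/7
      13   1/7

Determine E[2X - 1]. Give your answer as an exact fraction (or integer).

E[2x-1] = (2/7)·(-9) + (3/28)·3 + (1/7)·17 + (5/28)·19 + (1/7)·21 + (1/7)·25
     = 71/7

71/7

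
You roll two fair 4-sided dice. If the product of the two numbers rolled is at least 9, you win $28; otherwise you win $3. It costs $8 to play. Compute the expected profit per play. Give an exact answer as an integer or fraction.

5/4 dollars

E[payout] = (3/4)·3 + (1/4)·28 = 37/4
Expected profit = 37/4 − 8 = 5/4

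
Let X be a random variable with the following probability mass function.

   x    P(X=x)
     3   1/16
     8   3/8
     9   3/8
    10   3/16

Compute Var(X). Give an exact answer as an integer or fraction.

639/256

E[X] = (1/16)·3 + (3/8)·8 + (3/8)·9 + (3/16)·10 = 135/16
E[X²] = (1/16)·9 + (3/8)·64 + (3/8)·81 + (3/16)·100 = 1179/16
Var(X) = 1179/16 − (135/16)² = 639/256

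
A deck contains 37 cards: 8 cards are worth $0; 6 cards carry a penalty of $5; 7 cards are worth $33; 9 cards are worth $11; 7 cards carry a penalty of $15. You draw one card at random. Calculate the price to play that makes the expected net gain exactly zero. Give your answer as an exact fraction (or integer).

E[payout] = (8/37)·0 + (6/37)·(-5) + (7/37)·33 + (9/37)·11 + (7/37)·(-15) = 195/37
Fair fee = E[payout] = 195/37

195/37 dollars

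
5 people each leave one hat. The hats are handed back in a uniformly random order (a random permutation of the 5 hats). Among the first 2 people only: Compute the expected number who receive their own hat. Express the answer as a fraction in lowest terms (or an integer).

Let Xᵢ = 1 if person i gets their own hat. For each i, P(Xᵢ=1) = 1/5.
By linearity of expectation, E[X₁+…+X_2] = 2·(1/5) = 2/5.

2/5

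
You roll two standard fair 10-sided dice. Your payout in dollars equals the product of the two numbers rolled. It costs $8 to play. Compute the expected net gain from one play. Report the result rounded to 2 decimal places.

Distribution of the product of the two numbers rolled: 1 w.p. 1/100, 2 w.p. 1/50, 3 w.p. 1/50, 4 w.p. 3/100, 5 w.p. 1/50, 6 w.p. 1/25, …
E[payout] = (1/100)·1 + (1/50)·2 + (1/50)·3 + (3/100)·4 + (1/50)·5 + (1/25)·6 + (1/50)·7 + (1/25)·8 + (3/100)·9 + (1/25)·10 + (1/25)·12 + (1/50)·14 + (1/50)·15 + (3/100)·16 + (1/25)·18 + (1/25)·20 + (1/50)·21 + (1/25)·24 + (1/100)·25 + (1/50)·27 + (1/50)·28 + (1/25)·30 + (1/50)·32 + (1/50)·35 + (3/100)·36 + (1/25)·40 + (1/50)·42 + (1/50)·45 + (1/50)·48 + (1/100)·49 + (1/50)·50 + (1/50)·54 + (1/50)·56 + (1/50)·60 + (1/50)·63 + (1/100)·64 + (1/50)·70 + (1/50)·72 + (1/50)·80 + (1/100)·81 + (1/50)·90 + (1/100)·100 = 121/4
Expected profit = 121/4 − 8 = 89/4 ≈ $22.25

$22.25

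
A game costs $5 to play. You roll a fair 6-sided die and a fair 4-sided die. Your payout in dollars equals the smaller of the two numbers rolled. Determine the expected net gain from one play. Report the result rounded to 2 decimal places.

Distribution of the smaller of the two numbers rolled: 1 w.p. 3/8, 2 w.p. 7/24, 3 w.p. 5/24, 4 w.p. 1/8
E[payout] = (3/8)·1 + (7/24)·2 + (5/24)·3 + (1/8)·4 = 25/12
Expected profit = 25/12 − 5 = -35/12 ≈ -$2.92

-$2.92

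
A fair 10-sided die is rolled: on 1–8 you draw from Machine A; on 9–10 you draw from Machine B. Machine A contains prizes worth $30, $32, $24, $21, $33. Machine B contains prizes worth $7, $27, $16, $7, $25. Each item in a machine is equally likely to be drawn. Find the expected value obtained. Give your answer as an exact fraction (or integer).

642/25 dollars

E[X | Machine A] = (30 + 32 + 24 + 21 + 33)/5 = 28
E[X | Machine B] = (7 + 27 + 16 + 7 + 25)/5 = 82/5
E[X] = (4/5)·28 + (1/5)·82/5 = 642/25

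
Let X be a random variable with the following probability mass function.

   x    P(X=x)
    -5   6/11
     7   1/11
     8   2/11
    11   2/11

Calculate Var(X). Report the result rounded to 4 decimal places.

E[X] = (6/11)·(-5) + (1/11)·7 + (2/11)·8 + (2/11)·11 = 15/11
E[X²] = (6/11)·25 + (1/11)·49 + (2/11)·64 + (2/11)·121 = 569/11
Var(X) = 569/11 − (15/11)² = 6034/121 ≈ 49.8678

49.8678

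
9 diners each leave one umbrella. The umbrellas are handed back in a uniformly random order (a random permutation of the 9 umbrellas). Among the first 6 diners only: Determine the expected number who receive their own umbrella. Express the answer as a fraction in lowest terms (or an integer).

2/3

Let Xᵢ = 1 if person i gets their own umbrella. For each i, P(Xᵢ=1) = 1/9.
By linearity of expectation, E[X₁+…+X_6] = 6·(1/9) = 2/3.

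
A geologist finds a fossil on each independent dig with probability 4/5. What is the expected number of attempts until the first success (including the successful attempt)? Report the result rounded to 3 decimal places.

For a geometric distribution, E[trials] = 1/p = 1/(4/5) = 5/4.
≈ 1.250

1.250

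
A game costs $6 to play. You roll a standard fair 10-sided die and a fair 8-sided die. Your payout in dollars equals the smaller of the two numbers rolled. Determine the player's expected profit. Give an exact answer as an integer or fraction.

-51/20 dollars

Distribution of the smaller of the two numbers rolled: 1 w.p. 17/80, 2 w.p. 3/16, 3 w.p. 13/80, 4 w.p. 11/80, 5 w.p. 9/80, 6 w.p. 7/80, …
E[payout] = (17/80)·1 + (3/16)·2 + (13/80)·3 + (11/80)·4 + (9/80)·5 + (7/80)·6 + (1/16)·7 + (3/80)·8 = 69/20
Expected profit = 69/20 − 6 = -51/20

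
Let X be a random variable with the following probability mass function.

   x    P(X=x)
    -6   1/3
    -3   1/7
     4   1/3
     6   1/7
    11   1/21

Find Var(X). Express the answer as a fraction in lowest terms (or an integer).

E[X] = (1/3)·(-6) + (1/7)·(-3) + (1/3)·4 + (1/7)·6 + (1/21)·11 = 2/7
E[X²] = (1/3)·36 + (1/7)·9 + (1/3)·16 + (1/7)·36 + (1/21)·121 = 620/21
Var(X) = 620/21 − (2/7)² = 4328/147

4328/147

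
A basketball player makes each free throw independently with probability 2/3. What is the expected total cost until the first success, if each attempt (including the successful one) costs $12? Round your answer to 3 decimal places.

E[#attempts] = 1/p = 3/2; E[cost] = 12·3/2 = 18.
≈ 18.000

$18.000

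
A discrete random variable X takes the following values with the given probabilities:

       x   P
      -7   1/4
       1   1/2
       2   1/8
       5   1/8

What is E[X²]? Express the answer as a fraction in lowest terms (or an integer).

E[X²] = (1/4)·49 + (1/2)·1 + (1/8)·4 + (1/8)·25
     = 131/8

131/8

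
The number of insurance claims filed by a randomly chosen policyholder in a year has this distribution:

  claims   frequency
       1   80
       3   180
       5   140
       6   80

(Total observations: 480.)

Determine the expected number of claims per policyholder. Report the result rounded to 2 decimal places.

Total = 480, so P(claims=1) = 80/480, etc.
E[X] = (1/6)·1 + (3/8)·3 + (7/24)·5 + (1/6)·6
     = 15/4 ≈ 3.75

3.75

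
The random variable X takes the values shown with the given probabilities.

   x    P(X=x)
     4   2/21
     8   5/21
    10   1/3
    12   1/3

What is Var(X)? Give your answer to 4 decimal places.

5.5692

E[X] = (2/21)·4 + (5/21)·8 + (1/3)·10 + (1/3)·12 = 202/21
E[X²] = (2/21)·16 + (5/21)·64 + (1/3)·100 + (1/3)·144 = 2060/21
Var(X) = 2060/21 − (202/21)² = 2456/441 ≈ 5.5692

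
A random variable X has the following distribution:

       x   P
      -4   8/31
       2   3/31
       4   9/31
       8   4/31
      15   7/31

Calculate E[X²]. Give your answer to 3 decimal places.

E[X²] = (8/31)·16 + (3/31)·4 + (9/31)·16 + (4/31)·64 + (7/31)·225
     = 2115/31 ≈ 68.226

68.226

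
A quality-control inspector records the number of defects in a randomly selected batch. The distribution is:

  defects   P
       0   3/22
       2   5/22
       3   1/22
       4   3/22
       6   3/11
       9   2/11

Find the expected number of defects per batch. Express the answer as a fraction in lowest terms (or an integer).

E[X] = (3/22)·0 + (5/22)·2 + (1/22)·3 + (3/22)·4 + (3/11)·6 + (2/11)·9
     = 97/22

97/22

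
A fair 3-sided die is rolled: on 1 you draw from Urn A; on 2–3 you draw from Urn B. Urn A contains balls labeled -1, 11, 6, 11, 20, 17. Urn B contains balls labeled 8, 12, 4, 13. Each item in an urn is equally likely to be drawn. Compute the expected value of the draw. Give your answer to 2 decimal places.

E[X | Urn A] = (-1 + 11 + 6 + 11 + 20 + 17)/6 = 32/3
E[X | Urn B] = (8 + 12 + 4 + 13)/4 = 37/4
E[X] = (1/3)·32/3 + (2/3)·37/4 = 175/18 ≈ 9.72

9.72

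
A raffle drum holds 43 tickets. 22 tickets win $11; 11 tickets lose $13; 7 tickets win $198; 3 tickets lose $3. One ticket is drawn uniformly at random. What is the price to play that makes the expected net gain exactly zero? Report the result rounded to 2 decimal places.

$34.33

E[payout] = (22/43)·11 + (11/43)·(-13) + (7/43)·198 + (3/43)·(-3) = 1476/43
Fair fee = E[payout] = 1476/43 ≈ $34.33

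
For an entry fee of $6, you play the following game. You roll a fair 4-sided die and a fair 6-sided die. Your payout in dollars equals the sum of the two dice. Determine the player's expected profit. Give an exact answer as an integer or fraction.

$0

Distribution of the sum of the two dice: 2 w.p. 1/24, 3 w.p. 1/12, 4 w.p. 1/8, 5 w.p. 1/6, 6 w.p. 1/6, 7 w.p. 1/6, …
E[payout] = (1/24)·2 + (1/12)·3 + (1/8)·4 + (1/6)·5 + (1/6)·6 + (1/6)·7 + (1/8)·8 + (1/12)·9 + (1/24)·10 = 6
Expected profit = 6 − 6 = 0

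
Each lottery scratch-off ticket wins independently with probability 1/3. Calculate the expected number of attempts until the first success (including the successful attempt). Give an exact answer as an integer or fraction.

3

For a geometric distribution, E[trials] = 1/p = 1/(1/3) = 3.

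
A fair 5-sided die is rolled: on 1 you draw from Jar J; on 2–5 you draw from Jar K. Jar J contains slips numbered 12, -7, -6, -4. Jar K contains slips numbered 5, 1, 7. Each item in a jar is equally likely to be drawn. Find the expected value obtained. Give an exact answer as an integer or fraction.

E[X | Jar J] = (12 − 7 − 6 − 4)/4 = -5/4
E[X | Jar K] = (5 + 1 + 7)/3 = 13/3
E[X] = (1/5)·(-5/4) + (4/5)·13/3 = 193/60

193/60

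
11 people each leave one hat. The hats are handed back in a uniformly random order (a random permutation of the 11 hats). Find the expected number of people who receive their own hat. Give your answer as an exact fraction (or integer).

Let Xᵢ = 1 if person i gets their own hat. For each i, P(Xᵢ=1) = 1/11.
By linearity of expectation, E[X₁+…+X_11] = 11·(1/11) = 1.

1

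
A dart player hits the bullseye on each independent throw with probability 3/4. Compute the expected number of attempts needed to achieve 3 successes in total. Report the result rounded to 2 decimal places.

By linearity (sum of 3 independent geometric waits), E[trials] = 3/p = 3/(3/4) = 4.
≈ 4.00

4.00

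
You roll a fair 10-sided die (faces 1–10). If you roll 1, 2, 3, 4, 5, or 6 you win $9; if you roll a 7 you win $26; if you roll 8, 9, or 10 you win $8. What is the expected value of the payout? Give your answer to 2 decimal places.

E[payout] = (3/10)·8 + (3/5)·9 + (1/10)·26 = 52/5
≈ $10.40

$10.40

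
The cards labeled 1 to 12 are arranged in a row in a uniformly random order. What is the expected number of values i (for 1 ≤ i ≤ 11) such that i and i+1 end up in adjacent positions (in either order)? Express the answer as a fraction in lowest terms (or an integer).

11/6

For each i ∈ {1,…,11}, let Xᵢ = 1 if i and i+1 are adjacent. P(Xᵢ=1) = 2·(12−1)!/12! = 2/12.
By linearity, E[ΣXᵢ] = (11)·(2/12) = 11/6.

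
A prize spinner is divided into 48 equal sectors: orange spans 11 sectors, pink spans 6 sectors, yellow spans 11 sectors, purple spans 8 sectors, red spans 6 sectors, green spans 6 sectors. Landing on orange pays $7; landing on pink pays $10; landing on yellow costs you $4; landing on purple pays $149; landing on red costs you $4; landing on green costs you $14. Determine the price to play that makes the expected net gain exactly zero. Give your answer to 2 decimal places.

E[payout] = (11/48)·7 + (6/48)·10 + (11/48)·(-4) + (8/48)·149 + (6/48)·(-4) + (6/48)·(-14) = 1177/48
Fair fee = E[payout] = 1177/48 ≈ $24.52

$24.52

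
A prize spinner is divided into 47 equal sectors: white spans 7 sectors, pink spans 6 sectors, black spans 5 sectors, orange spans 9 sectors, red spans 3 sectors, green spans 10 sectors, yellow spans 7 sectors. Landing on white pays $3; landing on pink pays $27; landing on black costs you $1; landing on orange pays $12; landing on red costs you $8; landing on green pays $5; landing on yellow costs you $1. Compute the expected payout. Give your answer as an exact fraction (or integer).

305/47 dollars

E[payout] = (7/47)·3 + (6/47)·27 + (5/47)·(-1) + (9/47)·12 + (3/47)·(-8) + (10/47)·5 + (7/47)·(-1) = 305/47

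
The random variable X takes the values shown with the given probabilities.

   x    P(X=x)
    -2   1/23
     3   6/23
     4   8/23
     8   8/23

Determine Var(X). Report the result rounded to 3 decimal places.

6.635

E[X] = (1/23)·(-2) + (6/23)·3 + (8/23)·4 + (8/23)·8 = 112/23
E[X²] = (1/23)·4 + (6/23)·9 + (8/23)·16 + (8/23)·64 = 698/23
Var(X) = 698/23 − (112/23)² = 3510/529 ≈ 6.635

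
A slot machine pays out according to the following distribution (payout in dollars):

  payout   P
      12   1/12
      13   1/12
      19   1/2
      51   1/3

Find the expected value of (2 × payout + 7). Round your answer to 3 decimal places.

E[2x+7] = (1/12)·31 + (1/12)·33 + (1/2)·45 + (1/3)·109
     = 385/6 ≈ 64.167

64.167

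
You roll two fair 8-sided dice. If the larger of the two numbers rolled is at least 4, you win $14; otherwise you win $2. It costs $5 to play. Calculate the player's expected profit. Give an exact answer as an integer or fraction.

E[payout] = (9/64)·2 + (55/64)·14 = 197/16
Expected profit = 197/16 − 5 = 117/16

117/16 dollars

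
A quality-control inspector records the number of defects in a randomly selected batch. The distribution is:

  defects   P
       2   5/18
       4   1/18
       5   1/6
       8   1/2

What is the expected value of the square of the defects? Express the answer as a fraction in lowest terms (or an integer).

E[X²] = (5/18)·4 + (1/18)·16 + (1/6)·25 + (1/2)·64
     = 229/6

229/6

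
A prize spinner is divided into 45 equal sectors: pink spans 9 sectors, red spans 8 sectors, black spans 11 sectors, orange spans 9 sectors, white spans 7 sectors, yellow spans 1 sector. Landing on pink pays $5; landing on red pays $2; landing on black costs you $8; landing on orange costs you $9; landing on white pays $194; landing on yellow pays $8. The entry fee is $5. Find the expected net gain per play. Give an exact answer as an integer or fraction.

1033/45 dollars

E[payout] = (9/45)·5 + (8/45)·2 + (11/45)·(-8) + (9/45)·(-9) + (7/45)·194 + (1/45)·8 = 1258/45
Expected profit = 1258/45 − 5 = 1033/45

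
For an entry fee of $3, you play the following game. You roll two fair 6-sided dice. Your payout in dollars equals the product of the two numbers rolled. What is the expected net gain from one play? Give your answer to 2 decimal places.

$9.25

Distribution of the product of the two numbers rolled: 1 w.p. 1/36, 2 w.p. 1/18, 3 w.p. 1/18, 4 w.p. 1/12, 5 w.p. 1/18, 6 w.p. 1/9, …
E[payout] = (1/36)·1 + (1/18)·2 + (1/18)·3 + (1/12)·4 + (1/18)·5 + (1/9)·6 + (1/18)·8 + (1/36)·9 + (1/18)·10 + (1/9)·12 + (1/18)·15 + (1/36)·16 + (1/18)·18 + (1/18)·20 + (1/18)·24 + (1/36)·25 + (1/18)·30 + (1/36)·36 = 49/4
Expected profit = 49/4 − 3 = 37/4 ≈ $9.25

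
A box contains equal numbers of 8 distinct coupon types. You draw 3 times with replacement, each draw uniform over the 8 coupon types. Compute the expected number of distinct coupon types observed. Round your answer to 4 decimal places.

Let Xⱼ=1 if type j appears at least once. P(Xⱼ=1) = 1 − ((8−1)/8)^3 = 169/512.
E[#distinct] = 8·169/512 = 169/64.
≈ 2.6406

2.6406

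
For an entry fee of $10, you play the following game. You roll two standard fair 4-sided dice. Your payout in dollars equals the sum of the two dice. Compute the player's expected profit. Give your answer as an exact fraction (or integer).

Distribution of the sum of the two dice: 2 w.p. 1/16, 3 w.p. 1/8, 4 w.p. 3/16, 5 w.p. 1/4, 6 w.p. 3/16, 7 w.p. 1/8, …
E[payout] = (1/16)·2 + (1/8)·3 + (3/16)·4 + (1/4)·5 + (3/16)·6 + (1/8)·7 + (1/16)·8 = 5
Expected profit = 5 − 10 = -5

-$5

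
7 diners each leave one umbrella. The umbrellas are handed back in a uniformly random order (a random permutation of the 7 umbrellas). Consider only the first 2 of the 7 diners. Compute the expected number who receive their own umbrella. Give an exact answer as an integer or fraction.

2/7

Let Xᵢ = 1 if person i gets their own umbrella. For each i, P(Xᵢ=1) = 1/7.
By linearity of expectation, E[X₁+…+X_2] = 2·(1/7) = 2/7.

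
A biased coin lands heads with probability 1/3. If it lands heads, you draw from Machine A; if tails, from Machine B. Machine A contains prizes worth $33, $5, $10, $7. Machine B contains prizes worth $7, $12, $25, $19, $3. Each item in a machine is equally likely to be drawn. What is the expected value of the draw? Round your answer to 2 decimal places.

E[X | Machine A] = (33 + 5 + 10 + 7)/4 = 55/4
E[X | Machine B] = (7 + 12 + 25 + 19 + 3)/5 = 66/5
E[X] = (1/3)·55/4 + (2/3)·66/5 = 803/60 ≈ 13.38

$13.38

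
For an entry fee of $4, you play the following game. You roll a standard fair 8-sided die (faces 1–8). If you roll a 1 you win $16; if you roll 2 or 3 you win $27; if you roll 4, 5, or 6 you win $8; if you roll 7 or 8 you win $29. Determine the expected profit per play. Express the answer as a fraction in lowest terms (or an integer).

$15

E[payout] = (3/8)·8 + (1/8)·16 + (1/4)·27 + (1/4)·29 = 19
Expected profit = 19 − 4 = 15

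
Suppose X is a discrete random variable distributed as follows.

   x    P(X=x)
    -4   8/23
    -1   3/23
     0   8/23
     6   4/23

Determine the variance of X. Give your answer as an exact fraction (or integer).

E[X] = (8/23)·(-4) + (3/23)·(-1) + (8/23)·0 + (4/23)·6 = -11/23
E[X²] = (8/23)·16 + (3/23)·1 + (8/23)·0 + (4/23)·36 = 275/23
Var(X) = 275/23 − (-11/23)² = 6204/529

6204/529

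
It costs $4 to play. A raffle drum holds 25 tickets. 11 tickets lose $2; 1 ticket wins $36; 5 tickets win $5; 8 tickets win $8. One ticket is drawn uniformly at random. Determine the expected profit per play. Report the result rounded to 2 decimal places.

E[payout] = (11/25)·(-2) + (1/25)·36 + (5/25)·5 + (8/25)·8 = 103/25
Expected profit = 103/25 − 4 = 3/25 ≈ $0.12

$0.12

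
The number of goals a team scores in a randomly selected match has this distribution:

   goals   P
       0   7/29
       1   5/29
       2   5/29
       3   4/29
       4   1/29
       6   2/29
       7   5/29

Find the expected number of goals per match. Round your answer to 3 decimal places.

2.690

E[X] = (7/29)·0 + (5/29)·1 + (5/29)·2 + (4/29)·3 + (1/29)·4 + (2/29)·6 + (5/29)·7
     = 78/29 ≈ 2.690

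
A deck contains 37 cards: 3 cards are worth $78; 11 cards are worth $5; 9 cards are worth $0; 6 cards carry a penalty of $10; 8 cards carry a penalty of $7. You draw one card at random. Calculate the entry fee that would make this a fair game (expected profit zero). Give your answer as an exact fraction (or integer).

173/37 dollars

E[payout] = (3/37)·78 + (11/37)·5 + (9/37)·0 + (6/37)·(-10) + (8/37)·(-7) = 173/37
Fair fee = E[payout] = 173/37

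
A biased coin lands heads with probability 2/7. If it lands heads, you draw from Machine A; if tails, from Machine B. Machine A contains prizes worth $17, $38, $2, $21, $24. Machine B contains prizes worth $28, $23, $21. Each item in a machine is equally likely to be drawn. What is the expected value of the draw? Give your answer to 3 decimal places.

E[X | Machine A] = (17 + 38 + 2 + 21 + 24)/5 = 102/5
E[X | Machine B] = (28 + 23 + 21)/3 = 24
E[X] = (2/7)·102/5 + (5/7)·24 = 804/35 ≈ 22.971

$22.971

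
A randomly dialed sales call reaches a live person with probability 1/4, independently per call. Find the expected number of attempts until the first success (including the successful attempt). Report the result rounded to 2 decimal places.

For a geometric distribution, E[trials] = 1/p = 1/(1/4) = 4.
≈ 4.00

4.00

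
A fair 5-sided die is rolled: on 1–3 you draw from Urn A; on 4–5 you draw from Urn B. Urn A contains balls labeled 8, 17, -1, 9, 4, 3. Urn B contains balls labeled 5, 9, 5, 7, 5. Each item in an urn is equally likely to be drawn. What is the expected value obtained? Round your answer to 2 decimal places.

6.48

E[X | Urn A] = (8 + 17 − 1 + 9 + 4 + 3)/6 = 20/3
E[X | Urn B] = (5 + 9 + 5 + 7 + 5)/5 = 31/5
E[X] = (3/5)·20/3 + (2/5)·31/5 = 162/25 ≈ 6.48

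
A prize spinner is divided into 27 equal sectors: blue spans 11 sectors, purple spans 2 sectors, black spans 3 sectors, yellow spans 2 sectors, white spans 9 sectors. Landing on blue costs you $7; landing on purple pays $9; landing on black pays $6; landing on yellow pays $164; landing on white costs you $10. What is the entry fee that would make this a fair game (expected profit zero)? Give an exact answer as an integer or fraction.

E[payout] = (11/27)·(-7) + (2/27)·9 + (3/27)·6 + (2/27)·164 + (9/27)·(-10) = 197/27
Fair fee = E[payout] = 197/27

197/27 dollars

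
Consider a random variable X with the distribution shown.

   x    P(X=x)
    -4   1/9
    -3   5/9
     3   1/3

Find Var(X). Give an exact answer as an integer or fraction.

E[X] = (1/9)·(-4) + (5/9)·(-3) + (1/3)·3 = -10/9
E[X²] = (1/9)·16 + (5/9)·9 + (1/3)·9 = 88/9
Var(X) = 88/9 − (-10/9)² = 692/81

692/81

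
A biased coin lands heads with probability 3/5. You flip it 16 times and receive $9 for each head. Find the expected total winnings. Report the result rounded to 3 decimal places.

E[#heads] = 16·3/5 = 48/5 (linearity over flips).
E[winnings] = 9·48/5 = 432/5.
≈ 86.400

$86.400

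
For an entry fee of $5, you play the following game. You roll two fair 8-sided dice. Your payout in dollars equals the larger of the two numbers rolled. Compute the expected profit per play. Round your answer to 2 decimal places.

Distribution of the larger of the two numbers rolled: 1 w.p. 1/64, 2 w.p. 3/64, 3 w.p. 5/64, 4 w.p. 7/64, 5 w.p. 9/64, 6 w.p. 11/64, …
E[payout] = (1/64)·1 + (3/64)·2 + (5/64)·3 + (7/64)·4 + (9/64)·5 + (11/64)·6 + (13/64)·7 + (15/64)·8 = 93/16
Expected profit = 93/16 − 5 = 13/16 ≈ $0.81

$0.81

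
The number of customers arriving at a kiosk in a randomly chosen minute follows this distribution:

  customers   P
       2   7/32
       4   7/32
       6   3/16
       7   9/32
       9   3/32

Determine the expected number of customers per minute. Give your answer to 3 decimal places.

5.250

E[X] = (7/32)·2 + (7/32)·4 + (3/16)·6 + (9/32)·7 + (3/32)·9
     = 21/4 ≈ 5.250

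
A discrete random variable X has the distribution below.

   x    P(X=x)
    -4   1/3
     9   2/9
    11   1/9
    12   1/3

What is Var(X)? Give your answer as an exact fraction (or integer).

E[X] = (1/3)·(-4) + (2/9)·9 + (1/9)·11 + (1/3)·12 = 53/9
E[X²] = (1/3)·16 + (2/9)·81 + (1/9)·121 + (1/3)·144 = 763/9
Var(X) = 763/9 − (53/9)² = 4058/81

4058/81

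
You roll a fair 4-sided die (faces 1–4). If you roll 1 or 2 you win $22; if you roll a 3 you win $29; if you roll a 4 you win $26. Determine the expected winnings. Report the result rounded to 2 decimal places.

E[payout] = (1/2)·22 + (1/4)·26 + (1/4)·29 = 99/4
≈ $24.75

$24.75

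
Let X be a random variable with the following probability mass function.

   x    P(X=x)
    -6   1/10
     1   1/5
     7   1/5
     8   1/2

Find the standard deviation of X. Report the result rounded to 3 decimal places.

E[X] = 5, E[X²] = 228/5
Var(X) = E[X²] − (E[X])² = 228/5 − 25 = 103/5
SD(X) = √(103/5) ≈ 4.539

4.539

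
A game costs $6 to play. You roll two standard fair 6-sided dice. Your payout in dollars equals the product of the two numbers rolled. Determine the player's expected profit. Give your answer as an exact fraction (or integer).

Distribution of the product of the two numbers rolled: 1 w.p. 1/36, 2 w.p. 1/18, 3 w.p. 1/18, 4 w.p. 1/12, 5 w.p. 1/18, 6 w.p. 1/9, …
E[payout] = (1/36)·1 + (1/18)·2 + (1/18)·3 + (1/12)·4 + (1/18)·5 + (1/9)·6 + (1/18)·8 + (1/36)·9 + (1/18)·10 + (1/9)·12 + (1/18)·15 + (1/36)·16 + (1/18)·18 + (1/18)·20 + (1/18)·24 + (1/36)·25 + (1/18)·30 + (1/36)·36 = 49/4
Expected profit = 49/4 − 6 = 25/4

25/4 dollars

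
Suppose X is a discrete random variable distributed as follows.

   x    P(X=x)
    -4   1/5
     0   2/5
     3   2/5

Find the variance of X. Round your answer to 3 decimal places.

6.640

E[X] = (1/5)·(-4) + (2/5)·0 + (2/5)·3 = 2/5
E[X²] = (1/5)·16 + (2/5)·0 + (2/5)·9 = 34/5
Var(X) = 34/5 − (2/5)² = 166/25 ≈ 6.640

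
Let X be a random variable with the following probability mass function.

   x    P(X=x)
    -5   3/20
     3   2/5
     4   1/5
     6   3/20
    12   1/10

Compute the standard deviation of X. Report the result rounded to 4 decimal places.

4.3735

E[X] = 67/20, E[X²] = 607/20
Var(X) = E[X²] − (E[X])² = 607/20 − 4489/400 = 7651/400
SD(X) = √(7651/400) ≈ 4.3735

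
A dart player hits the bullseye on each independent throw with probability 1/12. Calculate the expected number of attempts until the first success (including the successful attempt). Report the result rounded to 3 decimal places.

For a geometric distribution, E[trials] = 1/p = 1/(1/12) = 12.
≈ 12.000

12.000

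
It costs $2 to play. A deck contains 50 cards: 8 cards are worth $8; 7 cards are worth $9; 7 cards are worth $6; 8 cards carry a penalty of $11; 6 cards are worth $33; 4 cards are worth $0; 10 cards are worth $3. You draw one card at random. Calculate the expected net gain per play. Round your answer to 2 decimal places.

$4.18

E[payout] = (8/50)·8 + (7/50)·9 + (7/50)·6 + (8/50)·(-11) + (6/50)·33 + (4/50)·0 + (10/50)·3 = 309/50
Expected profit = 309/50 − 2 = 209/50 ≈ $4.18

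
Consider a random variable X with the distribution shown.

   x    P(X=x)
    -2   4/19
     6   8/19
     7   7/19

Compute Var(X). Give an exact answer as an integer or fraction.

E[X] = (4/19)·(-2) + (8/19)·6 + (7/19)·7 = 89/19
E[X²] = (4/19)·4 + (8/19)·36 + (7/19)·49 = 647/19
Var(X) = 647/19 − (89/19)² = 4372/361

4372/361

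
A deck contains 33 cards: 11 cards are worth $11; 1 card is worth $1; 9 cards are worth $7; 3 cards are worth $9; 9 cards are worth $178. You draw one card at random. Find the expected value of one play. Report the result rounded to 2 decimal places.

E[payout] = (11/33)·11 + (1/33)·1 + (9/33)·7 + (3/33)·9 + (9/33)·178 = 1814/33
≈ $54.97

$54.97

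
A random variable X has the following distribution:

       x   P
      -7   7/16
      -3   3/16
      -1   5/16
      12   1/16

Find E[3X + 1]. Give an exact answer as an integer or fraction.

E[3x+1] = (7/16)·(-20) + (3/16)·(-8) + (5/16)·(-2) + (1/16)·37
     = -137/16

-137/16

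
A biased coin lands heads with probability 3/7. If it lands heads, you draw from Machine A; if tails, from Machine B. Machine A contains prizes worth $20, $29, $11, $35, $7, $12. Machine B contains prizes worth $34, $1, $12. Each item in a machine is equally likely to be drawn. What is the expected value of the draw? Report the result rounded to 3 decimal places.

$17.095

E[X | Machine A] = (20 + 29 + 11 + 35 + 7 + 12)/6 = 19
E[X | Machine B] = (34 + 1 + 12)/3 = 47/3
E[X] = (3/7)·19 + (4/7)·47/3 = 359/21 ≈ 17.095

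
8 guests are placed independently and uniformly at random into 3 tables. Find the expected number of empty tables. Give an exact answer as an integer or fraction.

256/2187

Let Xⱼ=1 if table j is empty. P(Xⱼ=1) = ((3-1)/3)^8 = 256/6561.
By linearity, E[#empty] = 3·256/6561 = 256/2187.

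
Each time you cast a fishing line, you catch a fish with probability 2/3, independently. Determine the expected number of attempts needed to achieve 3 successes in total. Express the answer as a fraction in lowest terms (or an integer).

By linearity (sum of 3 independent geometric waits), E[trials] = 3/p = 3/(2/3) = 9/2.

9/2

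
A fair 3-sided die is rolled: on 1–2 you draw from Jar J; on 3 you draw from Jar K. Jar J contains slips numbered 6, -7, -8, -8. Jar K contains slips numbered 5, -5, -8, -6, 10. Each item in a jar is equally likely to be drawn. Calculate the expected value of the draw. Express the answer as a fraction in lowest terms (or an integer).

-31/10

E[X | Jar J] = (6 − 7 − 8 − 8)/4 = -17/4
E[X | Jar K] = (5 − 5 − 8 − 6 + 10)/5 = -4/5
E[X] = (2/3)·(-17/4) + (1/3)·(-4/5) = -31/10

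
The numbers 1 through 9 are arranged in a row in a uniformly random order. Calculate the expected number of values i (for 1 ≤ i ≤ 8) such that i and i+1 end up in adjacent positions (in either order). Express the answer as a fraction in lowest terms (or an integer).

16/9

For each i ∈ {1,…,8}, let Xᵢ = 1 if i and i+1 are adjacent. P(Xᵢ=1) = 2·(9−1)!/9! = 2/9.
By linearity, E[ΣXᵢ] = (8)·(2/9) = 16/9.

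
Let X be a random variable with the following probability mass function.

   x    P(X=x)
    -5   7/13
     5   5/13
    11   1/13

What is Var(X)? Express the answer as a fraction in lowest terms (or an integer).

E[X] = (7/13)·(-5) + (5/13)·5 + (1/13)·11 = 1/13
E[X²] = (7/13)·25 + (5/13)·25 + (1/13)·121 = 421/13
Var(X) = 421/13 − (1/13)² = 5472/169

5472/169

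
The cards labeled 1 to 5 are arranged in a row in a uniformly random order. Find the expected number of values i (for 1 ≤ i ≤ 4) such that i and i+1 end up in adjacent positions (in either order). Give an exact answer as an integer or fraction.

8/5

For each i ∈ {1,…,4}, let Xᵢ = 1 if i and i+1 are adjacent. P(Xᵢ=1) = 2·(5−1)!/5! = 2/5.
By linearity, E[ΣXᵢ] = (4)·(2/5) = 8/5.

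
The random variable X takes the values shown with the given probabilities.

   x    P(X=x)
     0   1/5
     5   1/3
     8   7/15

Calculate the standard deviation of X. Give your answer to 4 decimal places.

3.0067

E[X] = 27/5, E[X²] = 191/5
Var(X) = E[X²] − (E[X])² = 191/5 − 729/25 = 226/25
SD(X) = √(226/25) ≈ 3.0067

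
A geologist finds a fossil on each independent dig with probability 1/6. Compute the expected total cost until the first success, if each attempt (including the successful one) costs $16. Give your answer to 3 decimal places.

E[#attempts] = 1/p = 6; E[cost] = 16·6 = 96.
≈ 96.000

$96.000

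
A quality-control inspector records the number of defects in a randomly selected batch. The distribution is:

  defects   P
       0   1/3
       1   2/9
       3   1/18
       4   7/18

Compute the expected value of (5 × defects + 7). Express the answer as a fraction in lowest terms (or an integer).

E[5x+7] = (1/3)·7 + (2/9)·12 + (1/18)·22 + (7/18)·27
     = 301/18

301/18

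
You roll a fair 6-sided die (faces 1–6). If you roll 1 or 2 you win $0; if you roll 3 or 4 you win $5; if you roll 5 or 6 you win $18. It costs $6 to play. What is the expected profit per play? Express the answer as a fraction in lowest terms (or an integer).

E[payout] = (1/3)·0 + (1/3)·5 + (1/3)·18 = 23/3
Expected profit = 23/3 − 6 = 5/3

5/3 dollars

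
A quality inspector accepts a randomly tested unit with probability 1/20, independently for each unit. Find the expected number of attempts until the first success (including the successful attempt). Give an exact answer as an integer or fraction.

20

For a geometric distribution, E[trials] = 1/p = 1/(1/20) = 20.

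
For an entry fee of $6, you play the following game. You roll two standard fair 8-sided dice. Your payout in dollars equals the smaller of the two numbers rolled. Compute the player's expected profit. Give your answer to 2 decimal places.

Distribution of the smaller of the two numbers rolled: 1 w.p. 15/64, 2 w.p. 13/64, 3 w.p. 11/64, 4 w.p. 9/64, 5 w.p. 7/64, 6 w.p. 5/64, …
E[payout] = (15/64)·1 + (13/64)·2 + (11/64)·3 + (9/64)·4 + (7/64)·5 + (5/64)·6 + (3/64)·7 + (1/64)·8 = 51/16
Expected profit = 51/16 − 6 = -45/16 ≈ -$2.81

-$2.81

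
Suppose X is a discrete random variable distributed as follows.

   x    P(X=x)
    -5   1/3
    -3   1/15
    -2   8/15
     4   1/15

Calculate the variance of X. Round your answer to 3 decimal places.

5.022

E[X] = (1/3)·(-5) + (1/15)·(-3) + (8/15)·(-2) + (1/15)·4 = -8/3
E[X²] = (1/3)·25 + (1/15)·9 + (8/15)·4 + (1/15)·16 = 182/15
Var(X) = 182/15 − (-8/3)² = 226/45 ≈ 5.022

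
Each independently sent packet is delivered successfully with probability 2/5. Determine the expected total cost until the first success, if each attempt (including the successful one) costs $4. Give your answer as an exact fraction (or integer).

E[#attempts] = 1/p = 5/2; E[cost] = 4·5/2 = 10.

$10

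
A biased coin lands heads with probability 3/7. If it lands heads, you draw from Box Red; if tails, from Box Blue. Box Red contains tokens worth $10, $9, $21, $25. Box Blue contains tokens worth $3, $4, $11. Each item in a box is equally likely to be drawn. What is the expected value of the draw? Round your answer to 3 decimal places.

$10.393

E[X | Box Red] = (10 + 9 + 21 + 25)/4 = 65/4
E[X | Box Blue] = (3 + 4 + 11)/3 = 6
E[X] = (3/7)·65/4 + (4/7)·6 = 291/28 ≈ 10.393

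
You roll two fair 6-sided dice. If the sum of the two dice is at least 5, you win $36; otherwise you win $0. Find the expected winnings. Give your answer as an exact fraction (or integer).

$30

E[payout] = (1/6)·0 + (5/6)·36 = 30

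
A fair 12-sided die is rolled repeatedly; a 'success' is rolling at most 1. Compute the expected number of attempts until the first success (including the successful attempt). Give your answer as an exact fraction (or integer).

For a geometric distribution, E[trials] = 1/p = 1/(1/12) = 12.

12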